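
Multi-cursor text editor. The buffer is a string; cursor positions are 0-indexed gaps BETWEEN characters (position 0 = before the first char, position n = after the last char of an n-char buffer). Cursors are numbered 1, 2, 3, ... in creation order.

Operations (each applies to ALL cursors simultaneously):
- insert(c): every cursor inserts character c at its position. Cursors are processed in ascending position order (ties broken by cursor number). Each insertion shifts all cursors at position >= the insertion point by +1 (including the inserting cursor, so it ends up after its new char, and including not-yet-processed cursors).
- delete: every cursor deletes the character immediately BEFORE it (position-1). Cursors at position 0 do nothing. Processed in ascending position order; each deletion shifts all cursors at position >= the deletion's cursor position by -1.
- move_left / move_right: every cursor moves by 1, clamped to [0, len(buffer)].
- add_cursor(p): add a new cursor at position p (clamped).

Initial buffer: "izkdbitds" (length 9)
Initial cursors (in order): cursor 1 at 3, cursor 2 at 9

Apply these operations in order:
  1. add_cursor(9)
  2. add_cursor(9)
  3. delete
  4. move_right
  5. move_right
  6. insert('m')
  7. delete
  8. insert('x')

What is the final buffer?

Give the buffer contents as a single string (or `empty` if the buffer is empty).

After op 1 (add_cursor(9)): buffer="izkdbitds" (len 9), cursors c1@3 c2@9 c3@9, authorship .........
After op 2 (add_cursor(9)): buffer="izkdbitds" (len 9), cursors c1@3 c2@9 c3@9 c4@9, authorship .........
After op 3 (delete): buffer="izdbi" (len 5), cursors c1@2 c2@5 c3@5 c4@5, authorship .....
After op 4 (move_right): buffer="izdbi" (len 5), cursors c1@3 c2@5 c3@5 c4@5, authorship .....
After op 5 (move_right): buffer="izdbi" (len 5), cursors c1@4 c2@5 c3@5 c4@5, authorship .....
After op 6 (insert('m')): buffer="izdbmimmm" (len 9), cursors c1@5 c2@9 c3@9 c4@9, authorship ....1.234
After op 7 (delete): buffer="izdbi" (len 5), cursors c1@4 c2@5 c3@5 c4@5, authorship .....
After op 8 (insert('x')): buffer="izdbxixxx" (len 9), cursors c1@5 c2@9 c3@9 c4@9, authorship ....1.234

Answer: izdbxixxx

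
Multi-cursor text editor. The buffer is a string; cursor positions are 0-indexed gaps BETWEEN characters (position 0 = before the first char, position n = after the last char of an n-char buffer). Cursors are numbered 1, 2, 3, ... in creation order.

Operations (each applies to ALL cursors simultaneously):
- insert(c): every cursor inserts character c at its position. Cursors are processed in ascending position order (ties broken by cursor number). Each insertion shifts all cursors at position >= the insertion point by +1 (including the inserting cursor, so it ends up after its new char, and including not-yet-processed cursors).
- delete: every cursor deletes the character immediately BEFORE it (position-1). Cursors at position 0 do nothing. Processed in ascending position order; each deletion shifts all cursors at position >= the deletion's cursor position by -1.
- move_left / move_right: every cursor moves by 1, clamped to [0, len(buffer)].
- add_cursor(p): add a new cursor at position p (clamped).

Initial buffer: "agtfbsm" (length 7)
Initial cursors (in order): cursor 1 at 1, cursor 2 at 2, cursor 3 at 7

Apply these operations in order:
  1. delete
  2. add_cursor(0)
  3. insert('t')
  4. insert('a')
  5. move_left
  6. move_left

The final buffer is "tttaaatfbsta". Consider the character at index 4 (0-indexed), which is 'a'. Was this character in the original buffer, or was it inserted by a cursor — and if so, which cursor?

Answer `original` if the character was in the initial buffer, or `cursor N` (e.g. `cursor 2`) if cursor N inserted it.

Answer: cursor 2

Derivation:
After op 1 (delete): buffer="tfbs" (len 4), cursors c1@0 c2@0 c3@4, authorship ....
After op 2 (add_cursor(0)): buffer="tfbs" (len 4), cursors c1@0 c2@0 c4@0 c3@4, authorship ....
After op 3 (insert('t')): buffer="ttttfbst" (len 8), cursors c1@3 c2@3 c4@3 c3@8, authorship 124....3
After op 4 (insert('a')): buffer="tttaaatfbsta" (len 12), cursors c1@6 c2@6 c4@6 c3@12, authorship 124124....33
After op 5 (move_left): buffer="tttaaatfbsta" (len 12), cursors c1@5 c2@5 c4@5 c3@11, authorship 124124....33
After op 6 (move_left): buffer="tttaaatfbsta" (len 12), cursors c1@4 c2@4 c4@4 c3@10, authorship 124124....33
Authorship (.=original, N=cursor N): 1 2 4 1 2 4 . . . . 3 3
Index 4: author = 2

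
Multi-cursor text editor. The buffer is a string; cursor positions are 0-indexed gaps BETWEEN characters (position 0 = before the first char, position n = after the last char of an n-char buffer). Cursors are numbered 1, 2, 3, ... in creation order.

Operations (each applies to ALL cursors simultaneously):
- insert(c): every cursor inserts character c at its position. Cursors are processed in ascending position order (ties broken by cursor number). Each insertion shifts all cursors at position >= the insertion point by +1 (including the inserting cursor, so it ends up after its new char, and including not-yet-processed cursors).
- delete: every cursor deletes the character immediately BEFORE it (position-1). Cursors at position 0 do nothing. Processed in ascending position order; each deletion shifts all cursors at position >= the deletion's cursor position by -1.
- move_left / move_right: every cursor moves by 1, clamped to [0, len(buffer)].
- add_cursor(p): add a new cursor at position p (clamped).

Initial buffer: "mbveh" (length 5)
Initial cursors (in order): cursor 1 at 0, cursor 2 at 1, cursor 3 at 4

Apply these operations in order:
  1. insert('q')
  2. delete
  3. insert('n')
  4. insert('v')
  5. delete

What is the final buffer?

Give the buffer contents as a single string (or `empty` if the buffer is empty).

After op 1 (insert('q')): buffer="qmqbveqh" (len 8), cursors c1@1 c2@3 c3@7, authorship 1.2...3.
After op 2 (delete): buffer="mbveh" (len 5), cursors c1@0 c2@1 c3@4, authorship .....
After op 3 (insert('n')): buffer="nmnbvenh" (len 8), cursors c1@1 c2@3 c3@7, authorship 1.2...3.
After op 4 (insert('v')): buffer="nvmnvbvenvh" (len 11), cursors c1@2 c2@5 c3@10, authorship 11.22...33.
After op 5 (delete): buffer="nmnbvenh" (len 8), cursors c1@1 c2@3 c3@7, authorship 1.2...3.

Answer: nmnbvenh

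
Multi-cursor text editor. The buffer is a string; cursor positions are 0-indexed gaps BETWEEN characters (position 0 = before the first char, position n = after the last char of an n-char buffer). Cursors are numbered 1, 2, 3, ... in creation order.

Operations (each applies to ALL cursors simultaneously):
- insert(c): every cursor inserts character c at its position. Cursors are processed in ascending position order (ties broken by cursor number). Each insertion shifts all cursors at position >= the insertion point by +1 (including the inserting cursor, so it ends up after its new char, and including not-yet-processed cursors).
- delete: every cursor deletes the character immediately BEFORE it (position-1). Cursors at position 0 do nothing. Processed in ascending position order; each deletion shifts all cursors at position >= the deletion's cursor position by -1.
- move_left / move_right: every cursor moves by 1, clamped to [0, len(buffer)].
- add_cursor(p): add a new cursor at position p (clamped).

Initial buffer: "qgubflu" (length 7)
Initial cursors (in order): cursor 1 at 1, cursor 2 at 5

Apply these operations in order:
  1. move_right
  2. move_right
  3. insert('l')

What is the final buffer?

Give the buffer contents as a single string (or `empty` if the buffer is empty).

Answer: qgulbflul

Derivation:
After op 1 (move_right): buffer="qgubflu" (len 7), cursors c1@2 c2@6, authorship .......
After op 2 (move_right): buffer="qgubflu" (len 7), cursors c1@3 c2@7, authorship .......
After op 3 (insert('l')): buffer="qgulbflul" (len 9), cursors c1@4 c2@9, authorship ...1....2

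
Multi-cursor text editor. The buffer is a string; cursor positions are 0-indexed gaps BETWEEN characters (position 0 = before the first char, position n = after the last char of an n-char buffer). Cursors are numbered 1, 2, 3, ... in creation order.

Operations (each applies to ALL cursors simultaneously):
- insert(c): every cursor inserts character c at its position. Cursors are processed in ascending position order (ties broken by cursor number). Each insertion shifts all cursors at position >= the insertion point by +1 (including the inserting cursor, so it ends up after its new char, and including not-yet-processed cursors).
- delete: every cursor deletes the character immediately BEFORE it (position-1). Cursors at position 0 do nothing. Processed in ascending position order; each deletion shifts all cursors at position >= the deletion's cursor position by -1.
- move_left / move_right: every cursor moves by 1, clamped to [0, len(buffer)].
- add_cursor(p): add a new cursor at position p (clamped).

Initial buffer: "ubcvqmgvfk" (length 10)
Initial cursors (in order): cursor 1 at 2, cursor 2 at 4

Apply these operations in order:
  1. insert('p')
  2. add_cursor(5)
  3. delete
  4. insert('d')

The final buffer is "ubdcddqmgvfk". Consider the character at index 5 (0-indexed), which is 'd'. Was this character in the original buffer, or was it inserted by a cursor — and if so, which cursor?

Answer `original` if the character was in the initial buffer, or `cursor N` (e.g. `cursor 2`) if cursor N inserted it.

Answer: cursor 3

Derivation:
After op 1 (insert('p')): buffer="ubpcvpqmgvfk" (len 12), cursors c1@3 c2@6, authorship ..1..2......
After op 2 (add_cursor(5)): buffer="ubpcvpqmgvfk" (len 12), cursors c1@3 c3@5 c2@6, authorship ..1..2......
After op 3 (delete): buffer="ubcqmgvfk" (len 9), cursors c1@2 c2@3 c3@3, authorship .........
After op 4 (insert('d')): buffer="ubdcddqmgvfk" (len 12), cursors c1@3 c2@6 c3@6, authorship ..1.23......
Authorship (.=original, N=cursor N): . . 1 . 2 3 . . . . . .
Index 5: author = 3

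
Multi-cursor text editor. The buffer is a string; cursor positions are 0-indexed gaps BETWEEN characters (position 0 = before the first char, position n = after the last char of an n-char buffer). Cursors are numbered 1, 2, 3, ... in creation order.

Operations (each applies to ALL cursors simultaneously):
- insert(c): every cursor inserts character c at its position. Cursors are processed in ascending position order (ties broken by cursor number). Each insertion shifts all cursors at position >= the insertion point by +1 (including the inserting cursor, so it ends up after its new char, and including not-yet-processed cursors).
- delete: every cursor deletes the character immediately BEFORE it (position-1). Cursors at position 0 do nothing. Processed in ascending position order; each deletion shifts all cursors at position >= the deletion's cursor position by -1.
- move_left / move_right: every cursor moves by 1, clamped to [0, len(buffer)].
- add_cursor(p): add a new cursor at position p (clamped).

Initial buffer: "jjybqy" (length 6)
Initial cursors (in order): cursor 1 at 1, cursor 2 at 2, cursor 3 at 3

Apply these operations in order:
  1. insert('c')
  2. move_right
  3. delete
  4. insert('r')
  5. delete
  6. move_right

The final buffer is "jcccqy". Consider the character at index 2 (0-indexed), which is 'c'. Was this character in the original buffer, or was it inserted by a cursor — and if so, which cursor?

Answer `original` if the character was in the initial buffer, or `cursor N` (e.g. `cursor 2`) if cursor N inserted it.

After op 1 (insert('c')): buffer="jcjcycbqy" (len 9), cursors c1@2 c2@4 c3@6, authorship .1.2.3...
After op 2 (move_right): buffer="jcjcycbqy" (len 9), cursors c1@3 c2@5 c3@7, authorship .1.2.3...
After op 3 (delete): buffer="jcccqy" (len 6), cursors c1@2 c2@3 c3@4, authorship .123..
After op 4 (insert('r')): buffer="jcrcrcrqy" (len 9), cursors c1@3 c2@5 c3@7, authorship .112233..
After op 5 (delete): buffer="jcccqy" (len 6), cursors c1@2 c2@3 c3@4, authorship .123..
After op 6 (move_right): buffer="jcccqy" (len 6), cursors c1@3 c2@4 c3@5, authorship .123..
Authorship (.=original, N=cursor N): . 1 2 3 . .
Index 2: author = 2

Answer: cursor 2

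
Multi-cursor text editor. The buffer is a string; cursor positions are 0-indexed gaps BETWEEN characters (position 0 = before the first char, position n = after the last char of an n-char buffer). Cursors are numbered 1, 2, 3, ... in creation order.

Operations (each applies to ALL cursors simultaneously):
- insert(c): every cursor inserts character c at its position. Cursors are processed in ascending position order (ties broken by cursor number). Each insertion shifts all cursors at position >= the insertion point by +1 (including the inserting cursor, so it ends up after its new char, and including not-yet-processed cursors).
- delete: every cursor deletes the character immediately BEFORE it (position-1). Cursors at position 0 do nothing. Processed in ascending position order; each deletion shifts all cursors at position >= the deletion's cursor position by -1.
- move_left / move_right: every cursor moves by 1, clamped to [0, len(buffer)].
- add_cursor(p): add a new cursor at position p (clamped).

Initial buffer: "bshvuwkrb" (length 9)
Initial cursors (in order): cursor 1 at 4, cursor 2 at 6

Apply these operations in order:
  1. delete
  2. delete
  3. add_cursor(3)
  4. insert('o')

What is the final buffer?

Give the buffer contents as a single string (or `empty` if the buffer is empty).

Answer: bsookorb

Derivation:
After op 1 (delete): buffer="bshukrb" (len 7), cursors c1@3 c2@4, authorship .......
After op 2 (delete): buffer="bskrb" (len 5), cursors c1@2 c2@2, authorship .....
After op 3 (add_cursor(3)): buffer="bskrb" (len 5), cursors c1@2 c2@2 c3@3, authorship .....
After op 4 (insert('o')): buffer="bsookorb" (len 8), cursors c1@4 c2@4 c3@6, authorship ..12.3..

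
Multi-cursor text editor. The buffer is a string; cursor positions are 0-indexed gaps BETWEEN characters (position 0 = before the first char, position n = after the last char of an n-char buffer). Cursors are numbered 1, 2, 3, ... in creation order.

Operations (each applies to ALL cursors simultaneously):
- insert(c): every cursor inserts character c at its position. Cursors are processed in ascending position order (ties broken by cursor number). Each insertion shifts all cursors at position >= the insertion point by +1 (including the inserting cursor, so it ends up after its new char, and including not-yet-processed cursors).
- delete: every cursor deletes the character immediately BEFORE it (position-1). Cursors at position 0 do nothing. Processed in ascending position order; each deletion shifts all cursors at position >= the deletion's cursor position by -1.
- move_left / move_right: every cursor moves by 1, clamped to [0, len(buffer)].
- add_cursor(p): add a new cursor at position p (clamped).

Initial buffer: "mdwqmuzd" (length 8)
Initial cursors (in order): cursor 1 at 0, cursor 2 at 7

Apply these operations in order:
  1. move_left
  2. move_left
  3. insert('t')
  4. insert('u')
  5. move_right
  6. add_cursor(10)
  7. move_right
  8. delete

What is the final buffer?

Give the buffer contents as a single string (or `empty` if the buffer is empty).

Answer: tumwqmtud

Derivation:
After op 1 (move_left): buffer="mdwqmuzd" (len 8), cursors c1@0 c2@6, authorship ........
After op 2 (move_left): buffer="mdwqmuzd" (len 8), cursors c1@0 c2@5, authorship ........
After op 3 (insert('t')): buffer="tmdwqmtuzd" (len 10), cursors c1@1 c2@7, authorship 1.....2...
After op 4 (insert('u')): buffer="tumdwqmtuuzd" (len 12), cursors c1@2 c2@9, authorship 11.....22...
After op 5 (move_right): buffer="tumdwqmtuuzd" (len 12), cursors c1@3 c2@10, authorship 11.....22...
After op 6 (add_cursor(10)): buffer="tumdwqmtuuzd" (len 12), cursors c1@3 c2@10 c3@10, authorship 11.....22...
After op 7 (move_right): buffer="tumdwqmtuuzd" (len 12), cursors c1@4 c2@11 c3@11, authorship 11.....22...
After op 8 (delete): buffer="tumwqmtud" (len 9), cursors c1@3 c2@8 c3@8, authorship 11....22.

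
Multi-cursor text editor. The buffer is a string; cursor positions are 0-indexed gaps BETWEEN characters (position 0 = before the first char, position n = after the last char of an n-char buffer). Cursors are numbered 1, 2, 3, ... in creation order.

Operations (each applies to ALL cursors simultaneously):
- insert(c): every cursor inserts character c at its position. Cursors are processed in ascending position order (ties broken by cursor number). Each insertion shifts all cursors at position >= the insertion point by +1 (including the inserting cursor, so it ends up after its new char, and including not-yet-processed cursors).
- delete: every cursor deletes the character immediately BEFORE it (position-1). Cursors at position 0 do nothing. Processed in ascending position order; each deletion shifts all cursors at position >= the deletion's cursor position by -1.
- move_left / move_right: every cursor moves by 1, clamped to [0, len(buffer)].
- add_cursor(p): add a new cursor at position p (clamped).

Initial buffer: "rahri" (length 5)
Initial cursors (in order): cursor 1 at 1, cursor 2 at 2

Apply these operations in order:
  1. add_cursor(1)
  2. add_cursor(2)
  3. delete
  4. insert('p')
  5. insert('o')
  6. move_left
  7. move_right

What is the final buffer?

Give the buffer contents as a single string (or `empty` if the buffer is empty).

Answer: ppppoooohri

Derivation:
After op 1 (add_cursor(1)): buffer="rahri" (len 5), cursors c1@1 c3@1 c2@2, authorship .....
After op 2 (add_cursor(2)): buffer="rahri" (len 5), cursors c1@1 c3@1 c2@2 c4@2, authorship .....
After op 3 (delete): buffer="hri" (len 3), cursors c1@0 c2@0 c3@0 c4@0, authorship ...
After op 4 (insert('p')): buffer="pppphri" (len 7), cursors c1@4 c2@4 c3@4 c4@4, authorship 1234...
After op 5 (insert('o')): buffer="ppppoooohri" (len 11), cursors c1@8 c2@8 c3@8 c4@8, authorship 12341234...
After op 6 (move_left): buffer="ppppoooohri" (len 11), cursors c1@7 c2@7 c3@7 c4@7, authorship 12341234...
After op 7 (move_right): buffer="ppppoooohri" (len 11), cursors c1@8 c2@8 c3@8 c4@8, authorship 12341234...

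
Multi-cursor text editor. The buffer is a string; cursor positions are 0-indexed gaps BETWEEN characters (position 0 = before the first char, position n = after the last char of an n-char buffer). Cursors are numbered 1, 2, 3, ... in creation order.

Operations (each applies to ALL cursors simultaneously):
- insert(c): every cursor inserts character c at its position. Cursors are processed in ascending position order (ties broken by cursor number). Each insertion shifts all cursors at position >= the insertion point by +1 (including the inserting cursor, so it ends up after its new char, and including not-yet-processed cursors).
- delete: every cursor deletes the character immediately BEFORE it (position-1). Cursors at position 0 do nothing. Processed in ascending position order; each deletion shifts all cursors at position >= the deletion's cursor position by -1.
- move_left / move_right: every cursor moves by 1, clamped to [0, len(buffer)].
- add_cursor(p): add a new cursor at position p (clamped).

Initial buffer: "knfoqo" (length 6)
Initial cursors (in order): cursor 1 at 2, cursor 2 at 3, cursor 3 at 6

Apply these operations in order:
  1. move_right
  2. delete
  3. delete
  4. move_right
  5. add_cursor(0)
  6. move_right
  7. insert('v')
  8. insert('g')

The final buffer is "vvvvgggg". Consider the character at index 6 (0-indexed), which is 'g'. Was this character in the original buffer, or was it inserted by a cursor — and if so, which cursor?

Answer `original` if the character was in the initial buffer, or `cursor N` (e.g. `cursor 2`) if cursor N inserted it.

Answer: cursor 3

Derivation:
After op 1 (move_right): buffer="knfoqo" (len 6), cursors c1@3 c2@4 c3@6, authorship ......
After op 2 (delete): buffer="knq" (len 3), cursors c1@2 c2@2 c3@3, authorship ...
After op 3 (delete): buffer="" (len 0), cursors c1@0 c2@0 c3@0, authorship 
After op 4 (move_right): buffer="" (len 0), cursors c1@0 c2@0 c3@0, authorship 
After op 5 (add_cursor(0)): buffer="" (len 0), cursors c1@0 c2@0 c3@0 c4@0, authorship 
After op 6 (move_right): buffer="" (len 0), cursors c1@0 c2@0 c3@0 c4@0, authorship 
After op 7 (insert('v')): buffer="vvvv" (len 4), cursors c1@4 c2@4 c3@4 c4@4, authorship 1234
After op 8 (insert('g')): buffer="vvvvgggg" (len 8), cursors c1@8 c2@8 c3@8 c4@8, authorship 12341234
Authorship (.=original, N=cursor N): 1 2 3 4 1 2 3 4
Index 6: author = 3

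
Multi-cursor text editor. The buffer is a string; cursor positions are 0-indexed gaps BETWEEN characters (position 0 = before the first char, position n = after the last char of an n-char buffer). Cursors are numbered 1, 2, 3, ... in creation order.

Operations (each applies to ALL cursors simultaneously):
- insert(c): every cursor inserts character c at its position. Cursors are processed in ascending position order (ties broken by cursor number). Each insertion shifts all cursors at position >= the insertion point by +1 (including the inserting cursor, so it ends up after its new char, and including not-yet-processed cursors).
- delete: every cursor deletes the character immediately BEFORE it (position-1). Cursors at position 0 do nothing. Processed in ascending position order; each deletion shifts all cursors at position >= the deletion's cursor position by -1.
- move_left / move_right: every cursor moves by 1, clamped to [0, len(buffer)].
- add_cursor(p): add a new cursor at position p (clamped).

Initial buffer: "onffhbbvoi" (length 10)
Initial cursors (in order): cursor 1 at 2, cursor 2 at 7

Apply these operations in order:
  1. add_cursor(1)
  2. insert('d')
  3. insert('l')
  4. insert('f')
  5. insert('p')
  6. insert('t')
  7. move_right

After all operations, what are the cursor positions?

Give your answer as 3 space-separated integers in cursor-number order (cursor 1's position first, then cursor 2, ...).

After op 1 (add_cursor(1)): buffer="onffhbbvoi" (len 10), cursors c3@1 c1@2 c2@7, authorship ..........
After op 2 (insert('d')): buffer="odndffhbbdvoi" (len 13), cursors c3@2 c1@4 c2@10, authorship .3.1.....2...
After op 3 (insert('l')): buffer="odlndlffhbbdlvoi" (len 16), cursors c3@3 c1@6 c2@13, authorship .33.11.....22...
After op 4 (insert('f')): buffer="odlfndlfffhbbdlfvoi" (len 19), cursors c3@4 c1@8 c2@16, authorship .333.111.....222...
After op 5 (insert('p')): buffer="odlfpndlfpffhbbdlfpvoi" (len 22), cursors c3@5 c1@10 c2@19, authorship .3333.1111.....2222...
After op 6 (insert('t')): buffer="odlfptndlfptffhbbdlfptvoi" (len 25), cursors c3@6 c1@12 c2@22, authorship .33333.11111.....22222...
After op 7 (move_right): buffer="odlfptndlfptffhbbdlfptvoi" (len 25), cursors c3@7 c1@13 c2@23, authorship .33333.11111.....22222...

Answer: 13 23 7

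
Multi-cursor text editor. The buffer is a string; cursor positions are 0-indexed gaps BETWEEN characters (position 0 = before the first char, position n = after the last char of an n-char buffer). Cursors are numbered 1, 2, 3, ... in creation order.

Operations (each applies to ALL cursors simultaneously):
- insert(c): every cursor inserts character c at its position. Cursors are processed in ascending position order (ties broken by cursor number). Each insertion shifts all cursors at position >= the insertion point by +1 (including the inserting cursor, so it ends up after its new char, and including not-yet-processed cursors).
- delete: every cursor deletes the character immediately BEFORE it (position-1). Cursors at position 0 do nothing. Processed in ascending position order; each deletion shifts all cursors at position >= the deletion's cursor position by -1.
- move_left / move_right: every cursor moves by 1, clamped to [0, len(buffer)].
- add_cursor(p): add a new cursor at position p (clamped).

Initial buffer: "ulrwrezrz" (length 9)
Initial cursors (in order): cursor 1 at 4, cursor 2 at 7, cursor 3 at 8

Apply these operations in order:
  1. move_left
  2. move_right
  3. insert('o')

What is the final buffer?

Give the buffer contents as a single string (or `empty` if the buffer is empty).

Answer: ulrworezoroz

Derivation:
After op 1 (move_left): buffer="ulrwrezrz" (len 9), cursors c1@3 c2@6 c3@7, authorship .........
After op 2 (move_right): buffer="ulrwrezrz" (len 9), cursors c1@4 c2@7 c3@8, authorship .........
After op 3 (insert('o')): buffer="ulrworezoroz" (len 12), cursors c1@5 c2@9 c3@11, authorship ....1...2.3.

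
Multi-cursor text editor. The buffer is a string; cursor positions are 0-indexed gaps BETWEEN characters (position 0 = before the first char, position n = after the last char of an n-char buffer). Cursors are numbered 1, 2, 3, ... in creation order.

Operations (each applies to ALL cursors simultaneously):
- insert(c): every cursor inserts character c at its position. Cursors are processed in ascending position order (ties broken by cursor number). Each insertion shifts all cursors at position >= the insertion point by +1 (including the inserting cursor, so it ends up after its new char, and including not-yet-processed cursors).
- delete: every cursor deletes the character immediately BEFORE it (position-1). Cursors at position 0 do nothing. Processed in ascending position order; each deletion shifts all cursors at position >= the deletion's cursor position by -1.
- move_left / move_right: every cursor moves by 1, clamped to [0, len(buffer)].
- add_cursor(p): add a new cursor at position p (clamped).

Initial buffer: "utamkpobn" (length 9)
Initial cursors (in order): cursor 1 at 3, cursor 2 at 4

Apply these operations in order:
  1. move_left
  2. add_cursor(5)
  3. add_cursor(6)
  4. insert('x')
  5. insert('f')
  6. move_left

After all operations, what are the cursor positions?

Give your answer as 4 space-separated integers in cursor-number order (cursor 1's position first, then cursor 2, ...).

After op 1 (move_left): buffer="utamkpobn" (len 9), cursors c1@2 c2@3, authorship .........
After op 2 (add_cursor(5)): buffer="utamkpobn" (len 9), cursors c1@2 c2@3 c3@5, authorship .........
After op 3 (add_cursor(6)): buffer="utamkpobn" (len 9), cursors c1@2 c2@3 c3@5 c4@6, authorship .........
After op 4 (insert('x')): buffer="utxaxmkxpxobn" (len 13), cursors c1@3 c2@5 c3@8 c4@10, authorship ..1.2..3.4...
After op 5 (insert('f')): buffer="utxfaxfmkxfpxfobn" (len 17), cursors c1@4 c2@7 c3@11 c4@14, authorship ..11.22..33.44...
After op 6 (move_left): buffer="utxfaxfmkxfpxfobn" (len 17), cursors c1@3 c2@6 c3@10 c4@13, authorship ..11.22..33.44...

Answer: 3 6 10 13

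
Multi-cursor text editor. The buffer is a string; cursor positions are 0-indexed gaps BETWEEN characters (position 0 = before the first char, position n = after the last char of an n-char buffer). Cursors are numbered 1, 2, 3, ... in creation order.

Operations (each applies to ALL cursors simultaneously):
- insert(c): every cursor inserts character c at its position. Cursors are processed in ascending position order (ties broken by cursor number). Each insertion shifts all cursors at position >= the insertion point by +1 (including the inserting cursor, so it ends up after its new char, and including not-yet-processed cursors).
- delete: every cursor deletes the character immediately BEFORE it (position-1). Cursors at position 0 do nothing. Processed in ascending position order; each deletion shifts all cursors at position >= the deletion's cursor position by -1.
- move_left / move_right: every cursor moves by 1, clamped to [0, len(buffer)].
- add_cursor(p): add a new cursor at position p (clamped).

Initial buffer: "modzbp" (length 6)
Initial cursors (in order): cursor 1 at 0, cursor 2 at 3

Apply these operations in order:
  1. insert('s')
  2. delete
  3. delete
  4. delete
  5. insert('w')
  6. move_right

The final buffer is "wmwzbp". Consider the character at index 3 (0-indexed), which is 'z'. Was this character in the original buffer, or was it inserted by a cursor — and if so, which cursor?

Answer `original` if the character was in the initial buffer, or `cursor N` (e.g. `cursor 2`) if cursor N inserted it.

After op 1 (insert('s')): buffer="smodszbp" (len 8), cursors c1@1 c2@5, authorship 1...2...
After op 2 (delete): buffer="modzbp" (len 6), cursors c1@0 c2@3, authorship ......
After op 3 (delete): buffer="mozbp" (len 5), cursors c1@0 c2@2, authorship .....
After op 4 (delete): buffer="mzbp" (len 4), cursors c1@0 c2@1, authorship ....
After op 5 (insert('w')): buffer="wmwzbp" (len 6), cursors c1@1 c2@3, authorship 1.2...
After op 6 (move_right): buffer="wmwzbp" (len 6), cursors c1@2 c2@4, authorship 1.2...
Authorship (.=original, N=cursor N): 1 . 2 . . .
Index 3: author = original

Answer: original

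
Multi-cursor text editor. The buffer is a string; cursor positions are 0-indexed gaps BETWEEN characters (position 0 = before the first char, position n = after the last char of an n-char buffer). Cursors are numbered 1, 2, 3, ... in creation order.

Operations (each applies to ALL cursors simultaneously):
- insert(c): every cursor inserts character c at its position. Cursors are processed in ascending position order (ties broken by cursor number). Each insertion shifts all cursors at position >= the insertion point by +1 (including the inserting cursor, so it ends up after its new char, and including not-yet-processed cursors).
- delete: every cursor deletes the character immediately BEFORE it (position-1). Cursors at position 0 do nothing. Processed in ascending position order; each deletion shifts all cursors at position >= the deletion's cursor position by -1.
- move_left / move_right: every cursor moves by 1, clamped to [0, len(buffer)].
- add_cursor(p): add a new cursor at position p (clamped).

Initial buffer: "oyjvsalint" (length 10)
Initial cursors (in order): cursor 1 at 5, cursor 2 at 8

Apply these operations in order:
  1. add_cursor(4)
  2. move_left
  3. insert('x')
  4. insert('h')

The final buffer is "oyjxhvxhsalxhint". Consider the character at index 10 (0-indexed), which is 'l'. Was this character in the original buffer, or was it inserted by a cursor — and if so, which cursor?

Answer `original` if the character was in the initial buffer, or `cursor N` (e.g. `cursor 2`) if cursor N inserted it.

Answer: original

Derivation:
After op 1 (add_cursor(4)): buffer="oyjvsalint" (len 10), cursors c3@4 c1@5 c2@8, authorship ..........
After op 2 (move_left): buffer="oyjvsalint" (len 10), cursors c3@3 c1@4 c2@7, authorship ..........
After op 3 (insert('x')): buffer="oyjxvxsalxint" (len 13), cursors c3@4 c1@6 c2@10, authorship ...3.1...2...
After op 4 (insert('h')): buffer="oyjxhvxhsalxhint" (len 16), cursors c3@5 c1@8 c2@13, authorship ...33.11...22...
Authorship (.=original, N=cursor N): . . . 3 3 . 1 1 . . . 2 2 . . .
Index 10: author = original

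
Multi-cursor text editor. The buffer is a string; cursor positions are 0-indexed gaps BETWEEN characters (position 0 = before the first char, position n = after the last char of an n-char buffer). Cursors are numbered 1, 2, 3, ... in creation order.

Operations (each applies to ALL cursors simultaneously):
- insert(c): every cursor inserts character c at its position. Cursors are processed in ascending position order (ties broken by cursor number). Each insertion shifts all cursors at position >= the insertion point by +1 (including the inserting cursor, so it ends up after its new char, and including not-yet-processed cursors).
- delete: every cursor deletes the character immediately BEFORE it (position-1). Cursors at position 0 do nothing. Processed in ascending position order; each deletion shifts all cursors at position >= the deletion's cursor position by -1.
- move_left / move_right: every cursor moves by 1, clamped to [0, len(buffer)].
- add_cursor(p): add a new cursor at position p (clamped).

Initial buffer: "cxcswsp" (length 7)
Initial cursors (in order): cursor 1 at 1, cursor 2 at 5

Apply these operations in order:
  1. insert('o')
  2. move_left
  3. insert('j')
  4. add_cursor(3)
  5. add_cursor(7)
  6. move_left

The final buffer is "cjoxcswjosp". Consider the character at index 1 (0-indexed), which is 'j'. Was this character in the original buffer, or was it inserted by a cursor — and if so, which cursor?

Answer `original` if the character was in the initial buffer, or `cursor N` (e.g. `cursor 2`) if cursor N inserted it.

Answer: cursor 1

Derivation:
After op 1 (insert('o')): buffer="coxcswosp" (len 9), cursors c1@2 c2@7, authorship .1....2..
After op 2 (move_left): buffer="coxcswosp" (len 9), cursors c1@1 c2@6, authorship .1....2..
After op 3 (insert('j')): buffer="cjoxcswjosp" (len 11), cursors c1@2 c2@8, authorship .11....22..
After op 4 (add_cursor(3)): buffer="cjoxcswjosp" (len 11), cursors c1@2 c3@3 c2@8, authorship .11....22..
After op 5 (add_cursor(7)): buffer="cjoxcswjosp" (len 11), cursors c1@2 c3@3 c4@7 c2@8, authorship .11....22..
After op 6 (move_left): buffer="cjoxcswjosp" (len 11), cursors c1@1 c3@2 c4@6 c2@7, authorship .11....22..
Authorship (.=original, N=cursor N): . 1 1 . . . . 2 2 . .
Index 1: author = 1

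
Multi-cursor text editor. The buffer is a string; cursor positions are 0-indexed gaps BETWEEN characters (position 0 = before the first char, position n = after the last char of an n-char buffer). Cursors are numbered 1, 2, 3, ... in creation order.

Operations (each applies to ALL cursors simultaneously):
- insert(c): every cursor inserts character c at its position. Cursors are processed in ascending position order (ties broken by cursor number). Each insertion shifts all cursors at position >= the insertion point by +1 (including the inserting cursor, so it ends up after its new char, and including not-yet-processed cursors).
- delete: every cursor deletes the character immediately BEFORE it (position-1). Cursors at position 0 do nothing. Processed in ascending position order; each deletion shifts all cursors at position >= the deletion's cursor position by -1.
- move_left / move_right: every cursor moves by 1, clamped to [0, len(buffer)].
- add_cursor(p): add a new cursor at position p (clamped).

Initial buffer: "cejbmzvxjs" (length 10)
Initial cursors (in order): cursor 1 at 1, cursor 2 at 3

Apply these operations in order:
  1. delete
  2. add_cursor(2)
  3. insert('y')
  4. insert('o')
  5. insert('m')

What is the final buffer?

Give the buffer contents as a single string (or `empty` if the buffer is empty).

After op 1 (delete): buffer="ebmzvxjs" (len 8), cursors c1@0 c2@1, authorship ........
After op 2 (add_cursor(2)): buffer="ebmzvxjs" (len 8), cursors c1@0 c2@1 c3@2, authorship ........
After op 3 (insert('y')): buffer="yeybymzvxjs" (len 11), cursors c1@1 c2@3 c3@5, authorship 1.2.3......
After op 4 (insert('o')): buffer="yoeyobyomzvxjs" (len 14), cursors c1@2 c2@5 c3@8, authorship 11.22.33......
After op 5 (insert('m')): buffer="yomeyombyommzvxjs" (len 17), cursors c1@3 c2@7 c3@11, authorship 111.222.333......

Answer: yomeyombyommzvxjs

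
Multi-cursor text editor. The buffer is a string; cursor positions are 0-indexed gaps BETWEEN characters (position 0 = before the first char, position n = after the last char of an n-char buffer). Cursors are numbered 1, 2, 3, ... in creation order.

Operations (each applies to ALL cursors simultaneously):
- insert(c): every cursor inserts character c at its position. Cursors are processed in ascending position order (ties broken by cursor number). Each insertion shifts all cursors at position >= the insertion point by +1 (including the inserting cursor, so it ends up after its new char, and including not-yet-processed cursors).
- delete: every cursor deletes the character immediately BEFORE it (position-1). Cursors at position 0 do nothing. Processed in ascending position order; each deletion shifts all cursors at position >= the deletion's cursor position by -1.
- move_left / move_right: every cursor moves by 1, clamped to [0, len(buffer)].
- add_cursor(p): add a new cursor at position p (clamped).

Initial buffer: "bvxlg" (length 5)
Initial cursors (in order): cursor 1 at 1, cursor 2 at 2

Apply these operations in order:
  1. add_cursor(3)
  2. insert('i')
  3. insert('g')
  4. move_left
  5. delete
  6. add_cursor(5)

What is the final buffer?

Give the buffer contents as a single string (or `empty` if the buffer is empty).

Answer: bgvgxglg

Derivation:
After op 1 (add_cursor(3)): buffer="bvxlg" (len 5), cursors c1@1 c2@2 c3@3, authorship .....
After op 2 (insert('i')): buffer="bivixilg" (len 8), cursors c1@2 c2@4 c3@6, authorship .1.2.3..
After op 3 (insert('g')): buffer="bigvigxiglg" (len 11), cursors c1@3 c2@6 c3@9, authorship .11.22.33..
After op 4 (move_left): buffer="bigvigxiglg" (len 11), cursors c1@2 c2@5 c3@8, authorship .11.22.33..
After op 5 (delete): buffer="bgvgxglg" (len 8), cursors c1@1 c2@3 c3@5, authorship .1.2.3..
After op 6 (add_cursor(5)): buffer="bgvgxglg" (len 8), cursors c1@1 c2@3 c3@5 c4@5, authorship .1.2.3..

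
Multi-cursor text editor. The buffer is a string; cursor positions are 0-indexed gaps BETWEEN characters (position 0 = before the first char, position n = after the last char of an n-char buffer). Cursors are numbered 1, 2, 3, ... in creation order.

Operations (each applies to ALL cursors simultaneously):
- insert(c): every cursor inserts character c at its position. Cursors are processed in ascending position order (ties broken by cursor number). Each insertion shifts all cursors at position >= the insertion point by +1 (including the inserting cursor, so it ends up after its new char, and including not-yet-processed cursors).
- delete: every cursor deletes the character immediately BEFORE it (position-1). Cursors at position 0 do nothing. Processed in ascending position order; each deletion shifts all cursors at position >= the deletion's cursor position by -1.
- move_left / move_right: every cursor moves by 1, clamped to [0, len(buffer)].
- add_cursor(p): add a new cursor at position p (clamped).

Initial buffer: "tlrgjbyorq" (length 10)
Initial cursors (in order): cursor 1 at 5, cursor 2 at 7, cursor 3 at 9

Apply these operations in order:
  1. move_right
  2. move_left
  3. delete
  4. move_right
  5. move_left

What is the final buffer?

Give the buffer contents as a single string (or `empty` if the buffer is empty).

Answer: tlrgboq

Derivation:
After op 1 (move_right): buffer="tlrgjbyorq" (len 10), cursors c1@6 c2@8 c3@10, authorship ..........
After op 2 (move_left): buffer="tlrgjbyorq" (len 10), cursors c1@5 c2@7 c3@9, authorship ..........
After op 3 (delete): buffer="tlrgboq" (len 7), cursors c1@4 c2@5 c3@6, authorship .......
After op 4 (move_right): buffer="tlrgboq" (len 7), cursors c1@5 c2@6 c3@7, authorship .......
After op 5 (move_left): buffer="tlrgboq" (len 7), cursors c1@4 c2@5 c3@6, authorship .......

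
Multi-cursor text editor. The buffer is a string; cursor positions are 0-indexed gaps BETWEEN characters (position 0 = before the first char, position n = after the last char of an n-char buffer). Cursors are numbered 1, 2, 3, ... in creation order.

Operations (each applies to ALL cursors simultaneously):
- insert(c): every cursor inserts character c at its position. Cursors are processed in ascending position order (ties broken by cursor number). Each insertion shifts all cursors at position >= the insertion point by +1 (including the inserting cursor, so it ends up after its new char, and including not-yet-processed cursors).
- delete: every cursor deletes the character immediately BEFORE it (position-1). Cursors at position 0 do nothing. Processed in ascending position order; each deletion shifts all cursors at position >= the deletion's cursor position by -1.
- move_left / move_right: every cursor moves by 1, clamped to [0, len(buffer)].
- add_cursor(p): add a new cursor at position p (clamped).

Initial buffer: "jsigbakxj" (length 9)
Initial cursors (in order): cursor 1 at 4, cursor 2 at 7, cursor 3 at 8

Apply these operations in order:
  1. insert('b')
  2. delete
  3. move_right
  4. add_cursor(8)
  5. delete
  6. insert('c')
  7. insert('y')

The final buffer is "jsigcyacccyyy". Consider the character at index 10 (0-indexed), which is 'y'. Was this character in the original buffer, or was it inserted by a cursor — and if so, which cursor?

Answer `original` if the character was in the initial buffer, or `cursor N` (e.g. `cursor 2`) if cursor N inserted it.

Answer: cursor 2

Derivation:
After op 1 (insert('b')): buffer="jsigbbakbxbj" (len 12), cursors c1@5 c2@9 c3@11, authorship ....1...2.3.
After op 2 (delete): buffer="jsigbakxj" (len 9), cursors c1@4 c2@7 c3@8, authorship .........
After op 3 (move_right): buffer="jsigbakxj" (len 9), cursors c1@5 c2@8 c3@9, authorship .........
After op 4 (add_cursor(8)): buffer="jsigbakxj" (len 9), cursors c1@5 c2@8 c4@8 c3@9, authorship .........
After op 5 (delete): buffer="jsiga" (len 5), cursors c1@4 c2@5 c3@5 c4@5, authorship .....
After op 6 (insert('c')): buffer="jsigcaccc" (len 9), cursors c1@5 c2@9 c3@9 c4@9, authorship ....1.234
After op 7 (insert('y')): buffer="jsigcyacccyyy" (len 13), cursors c1@6 c2@13 c3@13 c4@13, authorship ....11.234234
Authorship (.=original, N=cursor N): . . . . 1 1 . 2 3 4 2 3 4
Index 10: author = 2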